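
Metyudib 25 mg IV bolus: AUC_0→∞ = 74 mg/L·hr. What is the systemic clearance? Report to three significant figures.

CL = 0.338 L/hr

CL = Dose_iv / AUC_0→∞
   = 25 / 74 = 0.337838 L/hr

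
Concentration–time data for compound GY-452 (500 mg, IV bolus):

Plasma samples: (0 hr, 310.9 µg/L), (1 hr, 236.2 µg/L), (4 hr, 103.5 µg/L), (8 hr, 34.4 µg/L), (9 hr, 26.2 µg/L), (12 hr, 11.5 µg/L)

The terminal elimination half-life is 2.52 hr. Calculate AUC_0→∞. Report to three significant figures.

Trapezoidal AUC_0→12:
  [0→1]: (310.9+236.2)/2 × 1 = 273.55
  [1→4]: (236.2+103.5)/2 × 3 = 509.55
  [4→8]: (103.5+34.4)/2 × 4 = 275.8
  [8→9]: (34.4+26.2)/2 × 1 = 30.3
  [9→12]: (26.2+11.5)/2 × 3 = 56.55
  Sum = 1145.75 µg/L·hr
k_e = ln2 / t½ = 0.693147 / 2.52 = 0.2751 hr^-1
Extrapolated tail: C_last / k_e = 11.5 / 0.2751 = 41.803
AUC_0→∞ = 1145.75 + 41.803 = 1187.553 µg/L·hr

AUC = 1190 µg/L·hr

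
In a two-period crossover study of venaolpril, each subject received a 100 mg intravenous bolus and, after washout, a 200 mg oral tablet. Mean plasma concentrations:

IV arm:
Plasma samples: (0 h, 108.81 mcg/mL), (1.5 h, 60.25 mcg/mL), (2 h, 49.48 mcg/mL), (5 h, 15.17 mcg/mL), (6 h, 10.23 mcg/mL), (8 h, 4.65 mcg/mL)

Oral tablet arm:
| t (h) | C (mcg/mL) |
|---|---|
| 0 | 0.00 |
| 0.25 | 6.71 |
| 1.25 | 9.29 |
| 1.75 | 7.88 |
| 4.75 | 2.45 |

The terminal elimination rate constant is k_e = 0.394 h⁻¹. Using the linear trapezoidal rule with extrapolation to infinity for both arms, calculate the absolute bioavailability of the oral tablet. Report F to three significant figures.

F = 0.0600

Trapezoidal AUC_0→8 (IV):
  [0→1.5]: (108.81+60.25)/2 × 1.5 = 126.795
  [1.5→2]: (60.25+49.48)/2 × 0.5 = 27.4325
  [2→5]: (49.48+15.17)/2 × 3 = 96.975
  [5→6]: (15.17+10.23)/2 × 1 = 12.7
  [6→8]: (10.23+4.65)/2 × 2 = 14.88
  Sum = 278.7825 mcg/mL·h
IV tail: 4.65/0.394 = 11.802; AUC_iv,0→∞ = 278.7825 + 11.802 = 290.5845 mcg/mL·h
Trapezoidal AUC_0→4.75 (oral tablet):
  [0→0.25]: (0.00+6.71)/2 × 0.25 = 0.83875
  [0.25→1.25]: (6.71+9.29)/2 × 1 = 8.0
  [1.25→1.75]: (9.29+7.88)/2 × 0.5 = 4.2925
  [1.75→4.75]: (7.88+2.45)/2 × 3 = 15.495
  Sum = 28.62625 mcg/mL·h
oral tablet tail: 2.45/0.394 = 6.218; AUC_ev,0→∞ = 28.62625 + 6.218 = 34.84425 mcg/mL·h
F = (AUC_ev/D_ev)/(AUC_iv/D_iv) = (34.84425/200)/(290.5845/100) = 0.17422125/2.905845 = 0.0600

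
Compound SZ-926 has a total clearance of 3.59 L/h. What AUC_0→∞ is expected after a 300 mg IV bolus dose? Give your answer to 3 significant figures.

AUC_0→∞ = Dose_iv / CL
        = 300 / 3.59 = 83.5655 mg/L·h

AUC = 83.6 mg/L·h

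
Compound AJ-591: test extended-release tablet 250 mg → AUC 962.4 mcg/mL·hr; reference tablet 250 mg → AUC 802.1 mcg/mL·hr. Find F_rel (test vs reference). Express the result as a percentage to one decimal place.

F_rel = (AUC_test/D_test) / (AUC_ref/D_ref)
      = (962.4/250) / (802.1/250)
      = 3.8496 / 3.2084 = 1.1999 = 119.99%

F_rel = 120.0%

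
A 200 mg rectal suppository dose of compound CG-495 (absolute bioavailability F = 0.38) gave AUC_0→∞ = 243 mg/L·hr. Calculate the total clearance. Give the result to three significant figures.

CL = 0.313 L/hr

CL = F × Dose / AUC_0→∞
   = 0.38 × 200 / 243 = 0.312757 L/hr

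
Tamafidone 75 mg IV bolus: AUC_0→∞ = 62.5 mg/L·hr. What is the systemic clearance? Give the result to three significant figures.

CL = 1.20 L/hr

CL = Dose_iv / AUC_0→∞
   = 75 / 62.5 = 1.2 L/hr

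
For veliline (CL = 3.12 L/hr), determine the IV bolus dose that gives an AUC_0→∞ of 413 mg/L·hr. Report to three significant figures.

Dose = 1290 mg

Dose_iv = CL × AUC_0→∞
     = 3.12 × 413 = 1288.56 mg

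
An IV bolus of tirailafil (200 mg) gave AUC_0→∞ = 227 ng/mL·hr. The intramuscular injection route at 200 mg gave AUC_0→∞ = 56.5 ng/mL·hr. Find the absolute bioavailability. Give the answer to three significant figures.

F = 0.249

F = (AUC_ev / D_ev) / (AUC_iv / D_iv)
  = (56.5/200) / (227/200)
  = 0.2825 / 1.135 = 0.2489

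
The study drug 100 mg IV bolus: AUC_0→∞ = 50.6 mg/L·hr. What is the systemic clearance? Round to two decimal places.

CL = 1.98 L/hr

CL = Dose_iv / AUC_0→∞
   = 100 / 50.6 = 1.97628 L/hr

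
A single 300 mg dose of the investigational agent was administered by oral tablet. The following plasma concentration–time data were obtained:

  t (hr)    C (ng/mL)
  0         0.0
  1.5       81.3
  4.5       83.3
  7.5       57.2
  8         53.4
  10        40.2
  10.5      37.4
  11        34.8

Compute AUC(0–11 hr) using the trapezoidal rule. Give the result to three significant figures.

AUC = 677 ng/mL·hr

Trapezoidal AUC_0→11:
  [0→1.5]: (0.0+81.3)/2 × 1.5 = 60.975
  [1.5→4.5]: (81.3+83.3)/2 × 3 = 246.9
  [4.5→7.5]: (83.3+57.2)/2 × 3 = 210.75
  [7.5→8]: (57.2+53.4)/2 × 0.5 = 27.65
  [8→10]: (53.4+40.2)/2 × 2 = 93.6
  [10→10.5]: (40.2+37.4)/2 × 0.5 = 19.4
  [10.5→11]: (37.4+34.8)/2 × 0.5 = 18.05
  Sum = 677.325 ng/mL·hr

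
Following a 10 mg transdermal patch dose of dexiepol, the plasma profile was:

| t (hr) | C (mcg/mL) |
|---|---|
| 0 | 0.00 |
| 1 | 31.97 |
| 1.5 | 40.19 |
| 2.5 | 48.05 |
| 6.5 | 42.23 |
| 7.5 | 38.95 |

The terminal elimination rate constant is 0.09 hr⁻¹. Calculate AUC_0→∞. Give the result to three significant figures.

AUC = 732 mcg/mL·hr

Trapezoidal AUC_0→7.5:
  [0→1]: (0.00+31.97)/2 × 1 = 15.985
  [1→1.5]: (31.97+40.19)/2 × 0.5 = 18.04
  [1.5→2.5]: (40.19+48.05)/2 × 1 = 44.12
  [2.5→6.5]: (48.05+42.23)/2 × 4 = 180.56
  [6.5→7.5]: (42.23+38.95)/2 × 1 = 40.59
  Sum = 299.295 mcg/mL·hr
Extrapolated tail: C_last / k_e = 38.95 / 0.09 = 432.778
AUC_0→∞ = 299.295 + 432.778 = 732.073 mcg/mL·hr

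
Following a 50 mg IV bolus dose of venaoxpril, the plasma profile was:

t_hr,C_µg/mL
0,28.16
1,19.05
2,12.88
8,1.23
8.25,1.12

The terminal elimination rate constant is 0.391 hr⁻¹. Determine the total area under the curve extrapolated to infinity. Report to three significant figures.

AUC = 85.1 µg/mL·hr

Trapezoidal AUC_0→8.25:
  [0→1]: (28.16+19.05)/2 × 1 = 23.605
  [1→2]: (19.05+12.88)/2 × 1 = 15.965
  [2→8]: (12.88+1.23)/2 × 6 = 42.33
  [8→8.25]: (1.23+1.12)/2 × 0.25 = 0.29375
  Sum = 82.19375 µg/mL·hr
Extrapolated tail: C_last / k_e = 1.12 / 0.391 = 2.864
AUC_0→∞ = 82.19375 + 2.864 = 85.05775 µg/mL·hr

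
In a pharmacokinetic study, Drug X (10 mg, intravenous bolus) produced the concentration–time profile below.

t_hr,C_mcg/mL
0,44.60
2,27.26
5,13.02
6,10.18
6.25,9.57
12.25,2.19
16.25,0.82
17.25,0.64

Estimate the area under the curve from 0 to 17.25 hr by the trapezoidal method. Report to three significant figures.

Trapezoidal AUC_0→17.25:
  [0→2]: (44.60+27.26)/2 × 2 = 71.86
  [2→5]: (27.26+13.02)/2 × 3 = 60.42
  [5→6]: (13.02+10.18)/2 × 1 = 11.6
  [6→6.25]: (10.18+9.57)/2 × 0.25 = 2.46875
  [6.25→12.25]: (9.57+2.19)/2 × 6 = 35.28
  [12.25→16.25]: (2.19+0.82)/2 × 4 = 6.02
  [16.25→17.25]: (0.82+0.64)/2 × 1 = 0.73
  Sum = 188.37875 mcg/mL·hr

AUC = 188 mcg/mL·hr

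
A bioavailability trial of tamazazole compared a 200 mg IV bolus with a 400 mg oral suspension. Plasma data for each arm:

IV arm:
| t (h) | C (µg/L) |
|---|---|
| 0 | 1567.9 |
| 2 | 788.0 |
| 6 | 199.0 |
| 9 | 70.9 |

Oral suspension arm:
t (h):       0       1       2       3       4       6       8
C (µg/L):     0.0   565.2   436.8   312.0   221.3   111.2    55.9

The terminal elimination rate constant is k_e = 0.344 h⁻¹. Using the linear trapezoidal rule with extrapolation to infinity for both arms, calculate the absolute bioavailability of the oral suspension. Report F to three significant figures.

F = 0.211

Trapezoidal AUC_0→9 (IV):
  [0→2]: (1567.9+788.0)/2 × 2 = 2355.9
  [2→6]: (788.0+199.0)/2 × 4 = 1974.0
  [6→9]: (199.0+70.9)/2 × 3 = 404.85
  Sum = 4734.75 µg/L·h
IV tail: 70.9/0.344 = 206.105; AUC_iv,0→∞ = 4734.75 + 206.105 = 4940.855 µg/L·h
Trapezoidal AUC_0→8 (oral suspension):
  [0→1]: (0.0+565.2)/2 × 1 = 282.6
  [1→2]: (565.2+436.8)/2 × 1 = 501.0
  [2→3]: (436.8+312.0)/2 × 1 = 374.4
  [3→4]: (312.0+221.3)/2 × 1 = 266.65
  [4→6]: (221.3+111.2)/2 × 2 = 332.5
  [6→8]: (111.2+55.9)/2 × 2 = 167.1
  Sum = 1924.25 µg/L·h
oral suspension tail: 55.9/0.344 = 162.500; AUC_ev,0→∞ = 1924.25 + 162.500 = 2086.75 µg/L·h
F = (AUC_ev/D_ev)/(AUC_iv/D_iv) = (2086.75/400)/(4940.855/200) = 5.216875/24.704275 = 0.2112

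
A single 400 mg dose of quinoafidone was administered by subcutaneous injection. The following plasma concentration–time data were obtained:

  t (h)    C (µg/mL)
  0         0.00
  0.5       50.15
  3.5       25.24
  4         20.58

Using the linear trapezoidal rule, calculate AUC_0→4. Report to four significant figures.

AUC = 137.1 µg/mL·h

Trapezoidal AUC_0→4:
  [0→0.5]: (0.00+50.15)/2 × 0.5 = 12.5375
  [0.5→3.5]: (50.15+25.24)/2 × 3 = 113.085
  [3.5→4]: (25.24+20.58)/2 × 0.5 = 11.455
  Sum = 137.0775 µg/mL·h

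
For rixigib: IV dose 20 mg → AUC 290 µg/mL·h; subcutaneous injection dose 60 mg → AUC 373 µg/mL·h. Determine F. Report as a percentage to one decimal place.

F = (AUC_ev / D_ev) / (AUC_iv / D_iv)
  = (373/60) / (290/20)
  = 6.21667 / 14.5 = 0.4287
  = 42.87%

F = 42.9%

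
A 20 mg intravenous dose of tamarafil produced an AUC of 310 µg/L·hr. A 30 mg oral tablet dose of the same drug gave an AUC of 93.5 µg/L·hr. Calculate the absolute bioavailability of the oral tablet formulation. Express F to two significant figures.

F = 0.20

F = (AUC_ev / D_ev) / (AUC_iv / D_iv)
  = (93.5/30) / (310/20)
  = 3.11667 / 15.5 = 0.2011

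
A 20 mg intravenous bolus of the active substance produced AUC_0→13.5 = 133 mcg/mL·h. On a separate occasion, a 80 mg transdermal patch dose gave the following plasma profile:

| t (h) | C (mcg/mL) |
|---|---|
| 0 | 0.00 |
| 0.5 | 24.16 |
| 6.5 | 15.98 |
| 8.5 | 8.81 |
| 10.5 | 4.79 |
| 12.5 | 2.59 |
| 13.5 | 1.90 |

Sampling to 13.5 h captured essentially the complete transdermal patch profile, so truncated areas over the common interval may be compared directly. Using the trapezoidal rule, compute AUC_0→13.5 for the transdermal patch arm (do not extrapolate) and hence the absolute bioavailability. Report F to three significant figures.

Trapezoidal AUC_0→13.5 (transdermal patch):
  [0→0.5]: (0.00+24.16)/2 × 0.5 = 6.04
  [0.5→6.5]: (24.16+15.98)/2 × 6 = 120.42
  [6.5→8.5]: (15.98+8.81)/2 × 2 = 24.79
  [8.5→10.5]: (8.81+4.79)/2 × 2 = 13.6
  [10.5→12.5]: (4.79+2.59)/2 × 2 = 7.38
  [12.5→13.5]: (2.59+1.90)/2 × 1 = 2.245
  Sum = 174.475 mcg/mL·h
F = (AUC_ev/D_ev)/(AUC_iv/D_iv) = (174.475/80)/(133/20) = 2.1809375/6.65 = 0.3280

F = 0.328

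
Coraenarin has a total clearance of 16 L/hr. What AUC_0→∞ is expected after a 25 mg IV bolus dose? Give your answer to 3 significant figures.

AUC_0→∞ = Dose_iv / CL
        = 25 / 16 = 1.5625 mg/L·hr

AUC = 1.56 mg/L·hr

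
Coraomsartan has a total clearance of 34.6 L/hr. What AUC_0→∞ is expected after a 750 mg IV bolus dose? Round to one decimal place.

AUC_0→∞ = Dose_iv / CL
        = 750 / 34.6 = 21.6763 mg/L·hr

AUC = 21.7 mg/L·hr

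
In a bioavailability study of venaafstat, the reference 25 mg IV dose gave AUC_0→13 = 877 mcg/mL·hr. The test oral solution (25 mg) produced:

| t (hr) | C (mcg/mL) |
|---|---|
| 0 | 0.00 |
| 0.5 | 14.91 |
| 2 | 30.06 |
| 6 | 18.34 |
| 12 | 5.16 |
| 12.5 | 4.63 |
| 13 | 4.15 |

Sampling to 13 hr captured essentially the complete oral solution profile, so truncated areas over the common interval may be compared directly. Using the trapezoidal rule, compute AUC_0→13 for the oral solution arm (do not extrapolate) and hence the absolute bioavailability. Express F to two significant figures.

F = 0.24

Trapezoidal AUC_0→13 (oral solution):
  [0→0.5]: (0.00+14.91)/2 × 0.5 = 3.7275
  [0.5→2]: (14.91+30.06)/2 × 1.5 = 33.7275
  [2→6]: (30.06+18.34)/2 × 4 = 96.8
  [6→12]: (18.34+5.16)/2 × 6 = 70.5
  [12→12.5]: (5.16+4.63)/2 × 0.5 = 2.4475
  [12.5→13]: (4.63+4.15)/2 × 0.5 = 2.195
  Sum = 209.3975 mcg/mL·hr
F = (AUC_ev/D_ev)/(AUC_iv/D_iv) = (209.3975/25)/(877/25) = 8.3759/35.08 = 0.2388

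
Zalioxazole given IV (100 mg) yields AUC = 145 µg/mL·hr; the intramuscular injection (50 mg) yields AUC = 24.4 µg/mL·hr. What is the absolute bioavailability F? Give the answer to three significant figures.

F = 0.337

F = (AUC_ev / D_ev) / (AUC_iv / D_iv)
  = (24.4/50) / (145/100)
  = 0.488 / 1.45 = 0.3366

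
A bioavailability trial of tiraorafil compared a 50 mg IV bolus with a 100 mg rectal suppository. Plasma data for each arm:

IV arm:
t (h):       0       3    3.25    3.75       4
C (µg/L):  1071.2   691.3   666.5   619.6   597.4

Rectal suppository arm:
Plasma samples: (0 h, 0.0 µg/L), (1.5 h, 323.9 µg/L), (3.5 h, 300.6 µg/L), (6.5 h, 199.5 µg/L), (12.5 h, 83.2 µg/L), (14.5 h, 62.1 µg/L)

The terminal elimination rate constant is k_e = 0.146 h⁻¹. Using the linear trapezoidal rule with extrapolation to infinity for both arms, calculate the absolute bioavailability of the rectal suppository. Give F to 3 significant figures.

Trapezoidal AUC_0→4 (IV):
  [0→3]: (1071.2+691.3)/2 × 3 = 2643.75
  [3→3.25]: (691.3+666.5)/2 × 0.25 = 169.725
  [3.25→3.75]: (666.5+619.6)/2 × 0.5 = 321.525
  [3.75→4]: (619.6+597.4)/2 × 0.25 = 152.125
  Sum = 3287.125 µg/L·h
IV tail: 597.4/0.146 = 4091.781; AUC_iv,0→∞ = 3287.125 + 4091.781 = 7378.906 µg/L·h
Trapezoidal AUC_0→14.5 (rectal suppository):
  [0→1.5]: (0.0+323.9)/2 × 1.5 = 242.925
  [1.5→3.5]: (323.9+300.6)/2 × 2 = 624.5
  [3.5→6.5]: (300.6+199.5)/2 × 3 = 750.15
  [6.5→12.5]: (199.5+83.2)/2 × 6 = 848.1
  [12.5→14.5]: (83.2+62.1)/2 × 2 = 145.3
  Sum = 2610.975 µg/L·h
rectal suppository tail: 62.1/0.146 = 425.342; AUC_ev,0→∞ = 2610.975 + 425.342 = 3036.317 µg/L·h
F = (AUC_ev/D_ev)/(AUC_iv/D_iv) = (3036.317/100)/(7378.906/50) = 30.36317/147.57812 = 0.2057

F = 0.206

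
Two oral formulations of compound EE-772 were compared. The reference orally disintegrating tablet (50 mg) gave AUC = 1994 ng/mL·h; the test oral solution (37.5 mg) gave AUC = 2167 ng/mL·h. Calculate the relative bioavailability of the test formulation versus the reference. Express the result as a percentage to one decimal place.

F_rel = 144.9%

F_rel = (AUC_test/D_test) / (AUC_ref/D_ref)
      = (2167/37.5) / (1994/50)
      = 57.7867 / 39.88 = 1.4490 = 144.90%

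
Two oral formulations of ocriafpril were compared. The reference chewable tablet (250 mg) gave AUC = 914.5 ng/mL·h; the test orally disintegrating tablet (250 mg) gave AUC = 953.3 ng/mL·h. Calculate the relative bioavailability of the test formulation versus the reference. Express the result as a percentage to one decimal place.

F_rel = 104.2%

F_rel = (AUC_test/D_test) / (AUC_ref/D_ref)
      = (953.3/250) / (914.5/250)
      = 3.8132 / 3.658 = 1.0424 = 104.24%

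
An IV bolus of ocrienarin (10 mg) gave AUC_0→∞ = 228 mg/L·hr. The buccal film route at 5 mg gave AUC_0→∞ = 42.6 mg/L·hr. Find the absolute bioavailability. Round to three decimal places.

F = 0.374

F = (AUC_ev / D_ev) / (AUC_iv / D_iv)
  = (42.6/5) / (228/10)
  = 8.52 / 22.8 = 0.3737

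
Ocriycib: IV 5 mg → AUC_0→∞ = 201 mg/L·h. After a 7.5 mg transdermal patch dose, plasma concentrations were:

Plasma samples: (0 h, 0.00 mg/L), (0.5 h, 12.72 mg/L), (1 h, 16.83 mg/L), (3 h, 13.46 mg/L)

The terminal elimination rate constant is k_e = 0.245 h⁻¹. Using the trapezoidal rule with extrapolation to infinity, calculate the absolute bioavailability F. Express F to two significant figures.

F = 0.32

Trapezoidal AUC_0→3 (transdermal patch):
  [0→0.5]: (0.00+12.72)/2 × 0.5 = 3.18
  [0.5→1]: (12.72+16.83)/2 × 0.5 = 7.3875
  [1→3]: (16.83+13.46)/2 × 2 = 30.29
  Sum = 40.8575 mg/L·h
Tail: C_last/k_e = 13.46/0.245 = 54.939
AUC_0→∞ (transdermal patch) = 40.8575 + 54.939 = 95.7965 mg/L·h
F = (AUC_ev/D_ev)/(AUC_iv/D_iv) = (95.7965/7.5)/(201/5) = 12.7729/40.2 = 0.3177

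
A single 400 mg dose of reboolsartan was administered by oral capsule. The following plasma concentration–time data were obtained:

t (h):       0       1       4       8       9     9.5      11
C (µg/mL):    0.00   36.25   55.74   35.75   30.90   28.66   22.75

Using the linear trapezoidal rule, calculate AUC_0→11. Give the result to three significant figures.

Trapezoidal AUC_0→11:
  [0→1]: (0.00+36.25)/2 × 1 = 18.125
  [1→4]: (36.25+55.74)/2 × 3 = 137.985
  [4→8]: (55.74+35.75)/2 × 4 = 182.98
  [8→9]: (35.75+30.90)/2 × 1 = 33.325
  [9→9.5]: (30.90+28.66)/2 × 0.5 = 14.89
  [9.5→11]: (28.66+22.75)/2 × 1.5 = 38.5575
  Sum = 425.8625 µg/mL·h

AUC = 426 µg/mL·h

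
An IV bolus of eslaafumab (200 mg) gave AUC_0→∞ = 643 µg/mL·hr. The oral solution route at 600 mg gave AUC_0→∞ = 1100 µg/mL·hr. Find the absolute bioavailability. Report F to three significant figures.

F = 0.570

F = (AUC_ev / D_ev) / (AUC_iv / D_iv)
  = (1100/600) / (643/200)
  = 1.83333 / 3.215 = 0.5702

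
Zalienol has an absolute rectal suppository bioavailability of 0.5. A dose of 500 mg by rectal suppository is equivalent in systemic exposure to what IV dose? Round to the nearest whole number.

Systemic exposure from an extravascular dose = F × D_ev, so the equivalent IV dose is F × D_ev.
D_iv = F × D_ev = 0.5 × 500 = 250 mg

D_iv = 250 mg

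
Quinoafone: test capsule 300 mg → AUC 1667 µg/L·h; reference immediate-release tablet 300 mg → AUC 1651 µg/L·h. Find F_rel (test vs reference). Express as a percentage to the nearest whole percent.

F_rel = (AUC_test/D_test) / (AUC_ref/D_ref)
      = (1667/300) / (1651/300)
      = 5.55667 / 5.50333 = 1.0097 = 100.97%

F_rel = 101%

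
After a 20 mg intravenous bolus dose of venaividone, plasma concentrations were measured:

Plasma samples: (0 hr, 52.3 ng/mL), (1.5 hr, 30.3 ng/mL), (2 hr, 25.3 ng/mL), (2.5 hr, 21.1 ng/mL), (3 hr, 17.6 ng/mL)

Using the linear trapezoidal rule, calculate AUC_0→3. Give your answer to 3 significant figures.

Trapezoidal AUC_0→3:
  [0→1.5]: (52.3+30.3)/2 × 1.5 = 61.95
  [1.5→2]: (30.3+25.3)/2 × 0.5 = 13.9
  [2→2.5]: (25.3+21.1)/2 × 0.5 = 11.6
  [2.5→3]: (21.1+17.6)/2 × 0.5 = 9.675
  Sum = 97.125 ng/mL·hr

AUC = 97.1 ng/mL·hr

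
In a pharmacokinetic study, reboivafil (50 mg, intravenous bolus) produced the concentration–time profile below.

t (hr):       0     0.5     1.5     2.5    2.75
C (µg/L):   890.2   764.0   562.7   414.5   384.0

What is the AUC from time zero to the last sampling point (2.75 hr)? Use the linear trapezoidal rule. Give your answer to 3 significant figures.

Trapezoidal AUC_0→2.75:
  [0→0.5]: (890.2+764.0)/2 × 0.5 = 413.55
  [0.5→1.5]: (764.0+562.7)/2 × 1 = 663.35
  [1.5→2.5]: (562.7+414.5)/2 × 1 = 488.6
  [2.5→2.75]: (414.5+384.0)/2 × 0.25 = 99.8125
  Sum = 1665.3125 µg/L·hr

AUC = 1670 µg/L·hr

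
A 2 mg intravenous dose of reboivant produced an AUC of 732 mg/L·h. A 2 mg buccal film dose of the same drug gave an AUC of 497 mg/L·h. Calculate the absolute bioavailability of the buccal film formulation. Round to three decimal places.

F = 0.679

F = (AUC_ev / D_ev) / (AUC_iv / D_iv)
  = (497/2) / (732/2)
  = 248.5 / 366 = 0.6790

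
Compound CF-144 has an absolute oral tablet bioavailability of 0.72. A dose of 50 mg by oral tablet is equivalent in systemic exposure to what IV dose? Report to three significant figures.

D_iv = 36.0 mg

Systemic exposure from an extravascular dose = F × D_ev, so the equivalent IV dose is F × D_ev.
D_iv = F × D_ev = 0.72 × 50 = 36 mg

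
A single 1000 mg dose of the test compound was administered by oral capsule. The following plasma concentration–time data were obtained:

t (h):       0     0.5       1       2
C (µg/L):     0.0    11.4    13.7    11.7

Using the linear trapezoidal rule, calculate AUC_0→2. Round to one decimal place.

Trapezoidal AUC_0→2:
  [0→0.5]: (0.0+11.4)/2 × 0.5 = 2.85
  [0.5→1]: (11.4+13.7)/2 × 0.5 = 6.275
  [1→2]: (13.7+11.7)/2 × 1 = 12.7
  Sum = 21.825 µg/L·h

AUC = 21.8 µg/L·h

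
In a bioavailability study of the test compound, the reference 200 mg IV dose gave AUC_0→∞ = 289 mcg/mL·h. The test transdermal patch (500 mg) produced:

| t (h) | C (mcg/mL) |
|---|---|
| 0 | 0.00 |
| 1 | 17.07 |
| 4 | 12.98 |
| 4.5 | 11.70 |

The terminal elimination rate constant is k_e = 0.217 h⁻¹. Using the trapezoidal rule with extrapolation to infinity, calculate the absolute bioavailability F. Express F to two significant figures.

F = 0.16

Trapezoidal AUC_0→4.5 (transdermal patch):
  [0→1]: (0.00+17.07)/2 × 1 = 8.535
  [1→4]: (17.07+12.98)/2 × 3 = 45.075
  [4→4.5]: (12.98+11.70)/2 × 0.5 = 6.17
  Sum = 59.78 mcg/mL·h
Tail: C_last/k_e = 11.70/0.217 = 53.917
AUC_0→∞ (transdermal patch) = 59.78 + 53.917 = 113.697 mcg/mL·h
F = (AUC_ev/D_ev)/(AUC_iv/D_iv) = (113.697/500)/(289/200) = 0.227394/1.445 = 0.1574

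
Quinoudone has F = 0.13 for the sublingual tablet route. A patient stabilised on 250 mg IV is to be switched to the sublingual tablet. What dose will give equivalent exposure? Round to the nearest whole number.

D_sublingual = 1923 mg

For equal systemic exposure: F × D_ev = D_iv
D_ev = D_iv / F = 250 / 0.13 = 1923.08 mg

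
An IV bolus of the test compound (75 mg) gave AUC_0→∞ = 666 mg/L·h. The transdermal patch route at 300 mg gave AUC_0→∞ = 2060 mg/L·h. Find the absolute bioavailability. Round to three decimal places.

F = (AUC_ev / D_ev) / (AUC_iv / D_iv)
  = (2060/300) / (666/75)
  = 6.86667 / 8.88 = 0.7733

F = 0.773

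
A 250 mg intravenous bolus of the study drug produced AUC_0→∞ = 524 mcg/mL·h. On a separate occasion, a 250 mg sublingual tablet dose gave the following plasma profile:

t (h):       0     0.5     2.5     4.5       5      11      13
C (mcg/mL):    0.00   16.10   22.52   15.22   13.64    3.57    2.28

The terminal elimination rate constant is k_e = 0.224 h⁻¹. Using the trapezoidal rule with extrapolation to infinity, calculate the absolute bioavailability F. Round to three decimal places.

Trapezoidal AUC_0→13 (sublingual tablet):
  [0→0.5]: (0.00+16.10)/2 × 0.5 = 4.025
  [0.5→2.5]: (16.10+22.52)/2 × 2 = 38.62
  [2.5→4.5]: (22.52+15.22)/2 × 2 = 37.74
  [4.5→5]: (15.22+13.64)/2 × 0.5 = 7.215
  [5→11]: (13.64+3.57)/2 × 6 = 51.63
  [11→13]: (3.57+2.28)/2 × 2 = 5.85
  Sum = 145.08 mcg/mL·h
Tail: C_last/k_e = 2.28/0.224 = 10.179
AUC_0→∞ (sublingual tablet) = 145.08 + 10.179 = 155.259 mcg/mL·h
F = (AUC_ev/D_ev)/(AUC_iv/D_iv) = (155.259/250)/(524/250) = 0.621036/2.096 = 0.2963

F = 0.296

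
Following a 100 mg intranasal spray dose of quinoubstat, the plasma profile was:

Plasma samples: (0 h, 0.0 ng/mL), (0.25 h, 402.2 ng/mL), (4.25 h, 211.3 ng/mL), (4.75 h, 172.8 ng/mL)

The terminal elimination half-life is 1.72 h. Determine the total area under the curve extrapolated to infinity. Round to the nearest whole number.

Trapezoidal AUC_0→4.75:
  [0→0.25]: (0.0+402.2)/2 × 0.25 = 50.275
  [0.25→4.25]: (402.2+211.3)/2 × 4 = 1227.0
  [4.25→4.75]: (211.3+172.8)/2 × 0.5 = 96.025
  Sum = 1373.3 ng/mL·h
k_e = ln2 / t½ = 0.693147 / 1.72 = 0.4030 h^-1
Extrapolated tail: C_last / k_e = 172.8 / 0.403 = 428.784
AUC_0→∞ = 1373.3 + 428.784 = 1802.084 ng/mL·h

AUC = 1802 ng/mL·h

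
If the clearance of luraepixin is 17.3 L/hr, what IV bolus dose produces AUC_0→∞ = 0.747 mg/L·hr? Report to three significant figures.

Dose_iv = CL × AUC_0→∞
     = 17.3 × 0.747 = 12.9231 mg

Dose = 12.9 mg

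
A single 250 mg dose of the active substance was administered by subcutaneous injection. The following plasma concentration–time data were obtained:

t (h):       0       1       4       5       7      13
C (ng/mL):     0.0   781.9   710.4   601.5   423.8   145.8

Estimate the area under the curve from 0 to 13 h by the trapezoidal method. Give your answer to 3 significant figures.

AUC = 6020 ng/mL·h

Trapezoidal AUC_0→13:
  [0→1]: (0.0+781.9)/2 × 1 = 390.95
  [1→4]: (781.9+710.4)/2 × 3 = 2238.45
  [4→5]: (710.4+601.5)/2 × 1 = 655.95
  [5→7]: (601.5+423.8)/2 × 2 = 1025.3
  [7→13]: (423.8+145.8)/2 × 6 = 1708.8
  Sum = 6019.45 ng/mL·h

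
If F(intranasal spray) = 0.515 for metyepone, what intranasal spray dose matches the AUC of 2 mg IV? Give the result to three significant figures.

D_intranasal = 3.88 mg

For equal systemic exposure: F × D_ev = D_iv
D_ev = D_iv / F = 2 / 0.515 = 3.8835 mg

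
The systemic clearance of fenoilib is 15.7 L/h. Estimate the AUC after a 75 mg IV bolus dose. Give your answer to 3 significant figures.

AUC_0→∞ = Dose_iv / CL
        = 75 / 15.7 = 4.77707 mg/L·h

AUC = 4.78 mg/L·h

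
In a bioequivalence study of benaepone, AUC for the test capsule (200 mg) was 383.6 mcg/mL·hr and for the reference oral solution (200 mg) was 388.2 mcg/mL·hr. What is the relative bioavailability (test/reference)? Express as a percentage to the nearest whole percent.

F_rel = (AUC_test/D_test) / (AUC_ref/D_ref)
      = (383.6/200) / (388.2/200)
      = 1.918 / 1.941 = 0.9882 = 98.82%

F_rel = 99%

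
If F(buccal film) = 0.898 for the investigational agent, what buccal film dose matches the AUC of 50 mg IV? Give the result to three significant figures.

D_buccal = 55.7 mg

For equal systemic exposure: F × D_ev = D_iv
D_ev = D_iv / F = 50 / 0.898 = 55.6793 mg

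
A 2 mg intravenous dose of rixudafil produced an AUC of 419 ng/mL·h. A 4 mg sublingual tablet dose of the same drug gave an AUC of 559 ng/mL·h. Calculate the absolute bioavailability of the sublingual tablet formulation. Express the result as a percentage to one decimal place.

F = (AUC_ev / D_ev) / (AUC_iv / D_iv)
  = (559/4) / (419/2)
  = 139.75 / 209.5 = 0.6671
  = 66.71%

F = 66.7%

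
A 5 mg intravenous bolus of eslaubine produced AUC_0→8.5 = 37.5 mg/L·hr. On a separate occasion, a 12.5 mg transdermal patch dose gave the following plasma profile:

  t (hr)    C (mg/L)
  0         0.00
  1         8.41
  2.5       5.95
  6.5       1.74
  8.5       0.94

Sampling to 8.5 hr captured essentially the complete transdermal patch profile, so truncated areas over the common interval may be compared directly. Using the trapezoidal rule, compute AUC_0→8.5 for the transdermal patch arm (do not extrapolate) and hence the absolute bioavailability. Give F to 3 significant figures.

Trapezoidal AUC_0→8.5 (transdermal patch):
  [0→1]: (0.00+8.41)/2 × 1 = 4.205
  [1→2.5]: (8.41+5.95)/2 × 1.5 = 10.77
  [2.5→6.5]: (5.95+1.74)/2 × 4 = 15.38
  [6.5→8.5]: (1.74+0.94)/2 × 2 = 2.68
  Sum = 33.035 mg/L·hr
F = (AUC_ev/D_ev)/(AUC_iv/D_iv) = (33.035/12.5)/(37.5/5) = 2.6428/7.5 = 0.3524

F = 0.352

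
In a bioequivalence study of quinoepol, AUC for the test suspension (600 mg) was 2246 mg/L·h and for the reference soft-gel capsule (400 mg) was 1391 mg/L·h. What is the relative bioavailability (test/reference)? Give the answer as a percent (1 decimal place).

F_rel = 107.6%

F_rel = (AUC_test/D_test) / (AUC_ref/D_ref)
      = (2246/600) / (1391/400)
      = 3.74333 / 3.4775 = 1.0764 = 107.64%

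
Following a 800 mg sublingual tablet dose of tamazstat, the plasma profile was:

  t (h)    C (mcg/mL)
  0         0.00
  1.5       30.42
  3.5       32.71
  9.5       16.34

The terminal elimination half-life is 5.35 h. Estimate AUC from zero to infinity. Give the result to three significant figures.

Trapezoidal AUC_0→9.5:
  [0→1.5]: (0.00+30.42)/2 × 1.5 = 22.815
  [1.5→3.5]: (30.42+32.71)/2 × 2 = 63.13
  [3.5→9.5]: (32.71+16.34)/2 × 6 = 147.15
  Sum = 233.095 mcg/mL·h
k_e = ln2 / t½ = 0.693147 / 5.35 = 0.1296 h^-1
Extrapolated tail: C_last / k_e = 16.34 / 0.1296 = 126.080
AUC_0→∞ = 233.095 + 126.080 = 359.175 mcg/mL·h

AUC = 359 mcg/mL·h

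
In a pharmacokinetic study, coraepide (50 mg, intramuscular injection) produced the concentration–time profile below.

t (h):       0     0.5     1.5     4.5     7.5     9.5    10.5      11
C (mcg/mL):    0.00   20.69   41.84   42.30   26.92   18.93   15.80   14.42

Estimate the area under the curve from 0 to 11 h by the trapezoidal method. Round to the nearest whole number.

Trapezoidal AUC_0→11:
  [0→0.5]: (0.00+20.69)/2 × 0.5 = 5.1725
  [0.5→1.5]: (20.69+41.84)/2 × 1 = 31.265
  [1.5→4.5]: (41.84+42.30)/2 × 3 = 126.21
  [4.5→7.5]: (42.30+26.92)/2 × 3 = 103.83
  [7.5→9.5]: (26.92+18.93)/2 × 2 = 45.85
  [9.5→10.5]: (18.93+15.80)/2 × 1 = 17.365
  [10.5→11]: (15.80+14.42)/2 × 0.5 = 7.555
  Sum = 337.2475 mcg/mL·h

AUC = 337 mcg/mL·h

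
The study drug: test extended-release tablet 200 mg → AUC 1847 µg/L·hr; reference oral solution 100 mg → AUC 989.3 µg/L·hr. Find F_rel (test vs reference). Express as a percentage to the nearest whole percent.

F_rel = 93%

F_rel = (AUC_test/D_test) / (AUC_ref/D_ref)
      = (1847/200) / (989.3/100)
      = 9.235 / 9.893 = 0.9335 = 93.35%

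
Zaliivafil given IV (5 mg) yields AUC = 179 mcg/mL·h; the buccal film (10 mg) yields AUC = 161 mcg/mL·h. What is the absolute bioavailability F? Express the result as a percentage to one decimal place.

F = 45.0%

F = (AUC_ev / D_ev) / (AUC_iv / D_iv)
  = (161/10) / (179/5)
  = 16.1 / 35.8 = 0.4497
  = 44.97%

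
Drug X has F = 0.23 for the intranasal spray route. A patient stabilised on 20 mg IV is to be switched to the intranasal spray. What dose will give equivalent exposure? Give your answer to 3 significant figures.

D_intranasal = 87.0 mg

For equal systemic exposure: F × D_ev = D_iv
D_ev = D_iv / F = 20 / 0.23 = 86.9565 mg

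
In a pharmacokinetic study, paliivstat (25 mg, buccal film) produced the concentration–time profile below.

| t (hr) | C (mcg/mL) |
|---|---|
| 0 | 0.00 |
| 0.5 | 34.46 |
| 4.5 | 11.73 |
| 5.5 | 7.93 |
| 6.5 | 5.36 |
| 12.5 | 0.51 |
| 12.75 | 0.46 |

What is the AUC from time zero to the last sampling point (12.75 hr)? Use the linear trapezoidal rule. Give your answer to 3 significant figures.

Trapezoidal AUC_0→12.75:
  [0→0.5]: (0.00+34.46)/2 × 0.5 = 8.615
  [0.5→4.5]: (34.46+11.73)/2 × 4 = 92.38
  [4.5→5.5]: (11.73+7.93)/2 × 1 = 9.83
  [5.5→6.5]: (7.93+5.36)/2 × 1 = 6.645
  [6.5→12.5]: (5.36+0.51)/2 × 6 = 17.61
  [12.5→12.75]: (0.51+0.46)/2 × 0.25 = 0.12125
  Sum = 135.20125 mcg/mL·hr

AUC = 135 mcg/mL·hr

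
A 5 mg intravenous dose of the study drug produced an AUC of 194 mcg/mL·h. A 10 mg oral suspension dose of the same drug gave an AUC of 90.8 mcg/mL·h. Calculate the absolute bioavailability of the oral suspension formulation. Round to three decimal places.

F = (AUC_ev / D_ev) / (AUC_iv / D_iv)
  = (90.8/10) / (194/5)
  = 9.08 / 38.8 = 0.2340

F = 0.234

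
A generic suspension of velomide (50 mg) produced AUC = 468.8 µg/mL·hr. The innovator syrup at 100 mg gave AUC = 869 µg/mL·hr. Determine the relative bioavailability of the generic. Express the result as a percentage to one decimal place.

F_rel = (AUC_test/D_test) / (AUC_ref/D_ref)
      = (468.8/50) / (869/100)
      = 9.376 / 8.69 = 1.0789 = 107.89%

F_rel = 107.9%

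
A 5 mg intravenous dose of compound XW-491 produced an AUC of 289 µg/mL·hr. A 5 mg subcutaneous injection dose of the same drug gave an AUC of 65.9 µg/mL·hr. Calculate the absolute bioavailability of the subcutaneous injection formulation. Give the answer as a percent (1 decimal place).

F = 22.8%

F = (AUC_ev / D_ev) / (AUC_iv / D_iv)
  = (65.9/5) / (289/5)
  = 13.18 / 57.8 = 0.2280
  = 22.80%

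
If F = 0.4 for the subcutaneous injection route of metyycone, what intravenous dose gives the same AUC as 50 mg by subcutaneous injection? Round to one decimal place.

D_iv = 20.0 mg

Systemic exposure from an extravascular dose = F × D_ev, so the equivalent IV dose is F × D_ev.
D_iv = F × D_ev = 0.4 × 50 = 20 mg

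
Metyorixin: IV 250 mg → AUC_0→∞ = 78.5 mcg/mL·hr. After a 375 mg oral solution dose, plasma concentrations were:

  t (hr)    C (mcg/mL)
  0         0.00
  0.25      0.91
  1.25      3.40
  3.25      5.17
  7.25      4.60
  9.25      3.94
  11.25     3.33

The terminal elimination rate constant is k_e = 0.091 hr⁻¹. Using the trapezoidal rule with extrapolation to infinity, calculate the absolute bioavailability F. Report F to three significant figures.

F = 0.703

Trapezoidal AUC_0→11.25 (oral solution):
  [0→0.25]: (0.00+0.91)/2 × 0.25 = 0.11375
  [0.25→1.25]: (0.91+3.40)/2 × 1 = 2.155
  [1.25→3.25]: (3.40+5.17)/2 × 2 = 8.57
  [3.25→7.25]: (5.17+4.60)/2 × 4 = 19.54
  [7.25→9.25]: (4.60+3.94)/2 × 2 = 8.54
  [9.25→11.25]: (3.94+3.33)/2 × 2 = 7.27
  Sum = 46.18875 mcg/mL·hr
Tail: C_last/k_e = 3.33/0.091 = 36.593
AUC_0→∞ (oral solution) = 46.18875 + 36.593 = 82.78175 mcg/mL·hr
F = (AUC_ev/D_ev)/(AUC_iv/D_iv) = (82.78175/375)/(78.5/250) = 0.220751/0.314 = 0.7030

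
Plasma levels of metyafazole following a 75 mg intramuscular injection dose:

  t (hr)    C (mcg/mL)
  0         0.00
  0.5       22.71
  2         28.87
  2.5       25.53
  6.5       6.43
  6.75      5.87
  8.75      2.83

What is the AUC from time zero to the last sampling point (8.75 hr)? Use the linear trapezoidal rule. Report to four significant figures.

Trapezoidal AUC_0→8.75:
  [0→0.5]: (0.00+22.71)/2 × 0.5 = 5.6775
  [0.5→2]: (22.71+28.87)/2 × 1.5 = 38.685
  [2→2.5]: (28.87+25.53)/2 × 0.5 = 13.6
  [2.5→6.5]: (25.53+6.43)/2 × 4 = 63.92
  [6.5→6.75]: (6.43+5.87)/2 × 0.25 = 1.5375
  [6.75→8.75]: (5.87+2.83)/2 × 2 = 8.7
  Sum = 132.12 mcg/mL·hr

AUC = 132.1 mcg/mL·hr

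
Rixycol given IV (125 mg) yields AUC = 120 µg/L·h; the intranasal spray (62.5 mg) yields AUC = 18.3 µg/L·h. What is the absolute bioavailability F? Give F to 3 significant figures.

F = 0.305

F = (AUC_ev / D_ev) / (AUC_iv / D_iv)
  = (18.3/62.5) / (120/125)
  = 0.2928 / 0.96 = 0.3050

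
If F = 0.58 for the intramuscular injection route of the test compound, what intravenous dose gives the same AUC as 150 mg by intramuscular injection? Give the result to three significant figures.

Systemic exposure from an extravascular dose = F × D_ev, so the equivalent IV dose is F × D_ev.
D_iv = F × D_ev = 0.58 × 150 = 87 mg

D_iv = 87.0 mg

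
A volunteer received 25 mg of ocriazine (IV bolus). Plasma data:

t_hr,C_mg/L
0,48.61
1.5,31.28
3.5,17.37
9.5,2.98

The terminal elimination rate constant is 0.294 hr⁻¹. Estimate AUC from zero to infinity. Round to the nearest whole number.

Trapezoidal AUC_0→9.5:
  [0→1.5]: (48.61+31.28)/2 × 1.5 = 59.9175
  [1.5→3.5]: (31.28+17.37)/2 × 2 = 48.65
  [3.5→9.5]: (17.37+2.98)/2 × 6 = 61.05
  Sum = 169.6175 mg/L·hr
Extrapolated tail: C_last / k_e = 2.98 / 0.294 = 10.136
AUC_0→∞ = 169.6175 + 10.136 = 179.7535 mg/L·hr

AUC = 180 mg/L·hr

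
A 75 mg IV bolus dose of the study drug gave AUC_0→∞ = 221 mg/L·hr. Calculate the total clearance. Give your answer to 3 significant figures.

CL = Dose_iv / AUC_0→∞
   = 75 / 221 = 0.339367 L/hr

CL = 0.339 L/hr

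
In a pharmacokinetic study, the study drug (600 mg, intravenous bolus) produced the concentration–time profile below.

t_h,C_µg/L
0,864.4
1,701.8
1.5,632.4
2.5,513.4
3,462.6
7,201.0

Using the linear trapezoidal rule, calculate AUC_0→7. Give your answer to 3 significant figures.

Trapezoidal AUC_0→7:
  [0→1]: (864.4+701.8)/2 × 1 = 783.1
  [1→1.5]: (701.8+632.4)/2 × 0.5 = 333.55
  [1.5→2.5]: (632.4+513.4)/2 × 1 = 572.9
  [2.5→3]: (513.4+462.6)/2 × 0.5 = 244.0
  [3→7]: (462.6+201.0)/2 × 4 = 1327.2
  Sum = 3260.75 µg/L·h

AUC = 3260 µg/L·h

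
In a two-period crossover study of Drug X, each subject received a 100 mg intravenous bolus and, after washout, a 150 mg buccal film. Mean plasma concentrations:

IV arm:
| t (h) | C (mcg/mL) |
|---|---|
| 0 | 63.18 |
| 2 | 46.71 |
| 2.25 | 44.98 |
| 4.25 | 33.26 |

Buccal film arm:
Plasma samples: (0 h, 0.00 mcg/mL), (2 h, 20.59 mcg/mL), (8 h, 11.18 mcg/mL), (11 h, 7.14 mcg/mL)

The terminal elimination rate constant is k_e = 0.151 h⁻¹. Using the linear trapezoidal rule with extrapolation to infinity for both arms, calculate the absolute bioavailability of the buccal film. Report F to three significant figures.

F = 0.303

Trapezoidal AUC_0→4.25 (IV):
  [0→2]: (63.18+46.71)/2 × 2 = 109.89
  [2→2.25]: (46.71+44.98)/2 × 0.25 = 11.46125
  [2.25→4.25]: (44.98+33.26)/2 × 2 = 78.24
  Sum = 199.59125 mcg/mL·h
IV tail: 33.26/0.151 = 220.265; AUC_iv,0→∞ = 199.59125 + 220.265 = 419.85625 mcg/mL·h
Trapezoidal AUC_0→11 (buccal film):
  [0→2]: (0.00+20.59)/2 × 2 = 20.59
  [2→8]: (20.59+11.18)/2 × 6 = 95.31
  [8→11]: (11.18+7.14)/2 × 3 = 27.48
  Sum = 143.38 mcg/mL·h
buccal film tail: 7.14/0.151 = 47.285; AUC_ev,0→∞ = 143.38 + 47.285 = 190.665 mcg/mL·h
F = (AUC_ev/D_ev)/(AUC_iv/D_iv) = (190.665/150)/(419.85625/100) = 1.2711/4.1985625 = 0.3027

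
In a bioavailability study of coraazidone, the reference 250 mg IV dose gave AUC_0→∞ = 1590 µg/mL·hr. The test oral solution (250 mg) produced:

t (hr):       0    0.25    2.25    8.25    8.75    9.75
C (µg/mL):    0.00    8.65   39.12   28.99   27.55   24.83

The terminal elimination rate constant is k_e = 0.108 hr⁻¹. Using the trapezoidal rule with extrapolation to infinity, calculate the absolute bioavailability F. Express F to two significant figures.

Trapezoidal AUC_0→9.75 (oral solution):
  [0→0.25]: (0.00+8.65)/2 × 0.25 = 1.08125
  [0.25→2.25]: (8.65+39.12)/2 × 2 = 47.77
  [2.25→8.25]: (39.12+28.99)/2 × 6 = 204.33
  [8.25→8.75]: (28.99+27.55)/2 × 0.5 = 14.135
  [8.75→9.75]: (27.55+24.83)/2 × 1 = 26.19
  Sum = 293.50625 µg/mL·hr
Tail: C_last/k_e = 24.83/0.108 = 229.907
AUC_0→∞ (oral solution) = 293.50625 + 229.907 = 523.41325 µg/mL·hr
F = (AUC_ev/D_ev)/(AUC_iv/D_iv) = (523.41325/250)/(1590/250) = 2.093653/6.36 = 0.3292

F = 0.33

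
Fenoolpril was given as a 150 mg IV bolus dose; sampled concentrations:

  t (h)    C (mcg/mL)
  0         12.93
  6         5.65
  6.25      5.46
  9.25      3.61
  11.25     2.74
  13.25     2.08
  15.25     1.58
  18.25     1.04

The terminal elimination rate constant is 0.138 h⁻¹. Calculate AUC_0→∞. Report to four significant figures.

AUC = 97.03 mcg/mL·h

Trapezoidal AUC_0→18.25:
  [0→6]: (12.93+5.65)/2 × 6 = 55.74
  [6→6.25]: (5.65+5.46)/2 × 0.25 = 1.38875
  [6.25→9.25]: (5.46+3.61)/2 × 3 = 13.605
  [9.25→11.25]: (3.61+2.74)/2 × 2 = 6.35
  [11.25→13.25]: (2.74+2.08)/2 × 2 = 4.82
  [13.25→15.25]: (2.08+1.58)/2 × 2 = 3.66
  [15.25→18.25]: (1.58+1.04)/2 × 3 = 3.93
  Sum = 89.49375 mcg/mL·h
Extrapolated tail: C_last / k_e = 1.04 / 0.138 = 7.536
AUC_0→∞ = 89.49375 + 7.536 = 97.02975 mcg/mL·h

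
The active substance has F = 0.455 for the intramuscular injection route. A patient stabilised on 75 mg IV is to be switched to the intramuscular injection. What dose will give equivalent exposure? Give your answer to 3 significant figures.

For equal systemic exposure: F × D_ev = D_iv
D_ev = D_iv / F = 75 / 0.455 = 164.835 mg

D_intramuscular = 165 mg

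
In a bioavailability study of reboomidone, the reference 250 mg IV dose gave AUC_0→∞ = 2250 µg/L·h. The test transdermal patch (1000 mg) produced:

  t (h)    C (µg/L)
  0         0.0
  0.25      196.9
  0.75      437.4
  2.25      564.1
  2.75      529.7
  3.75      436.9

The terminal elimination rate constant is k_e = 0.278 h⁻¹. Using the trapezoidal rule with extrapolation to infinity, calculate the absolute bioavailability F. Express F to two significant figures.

Trapezoidal AUC_0→3.75 (transdermal patch):
  [0→0.25]: (0.0+196.9)/2 × 0.25 = 24.6125
  [0.25→0.75]: (196.9+437.4)/2 × 0.5 = 158.575
  [0.75→2.25]: (437.4+564.1)/2 × 1.5 = 751.125
  [2.25→2.75]: (564.1+529.7)/2 × 0.5 = 273.45
  [2.75→3.75]: (529.7+436.9)/2 × 1 = 483.3
  Sum = 1691.0625 µg/L·h
Tail: C_last/k_e = 436.9/0.278 = 1571.583
AUC_0→∞ (transdermal patch) = 1691.0625 + 1571.583 = 3262.6455 µg/L·h
F = (AUC_ev/D_ev)/(AUC_iv/D_iv) = (3262.6455/1000)/(2250/250) = 3.2626455/9 = 0.3625

F = 0.36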